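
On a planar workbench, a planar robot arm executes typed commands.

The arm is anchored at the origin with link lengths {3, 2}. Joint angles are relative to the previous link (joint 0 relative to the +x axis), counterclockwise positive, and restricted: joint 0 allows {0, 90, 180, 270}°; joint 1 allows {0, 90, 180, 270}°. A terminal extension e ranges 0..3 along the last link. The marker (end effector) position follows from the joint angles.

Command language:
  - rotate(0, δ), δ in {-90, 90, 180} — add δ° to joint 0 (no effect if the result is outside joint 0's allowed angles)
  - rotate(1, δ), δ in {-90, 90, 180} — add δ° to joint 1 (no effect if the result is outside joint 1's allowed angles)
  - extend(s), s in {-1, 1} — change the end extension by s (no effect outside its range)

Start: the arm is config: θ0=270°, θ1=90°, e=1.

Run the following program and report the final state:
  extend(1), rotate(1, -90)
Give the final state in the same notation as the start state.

config: θ0=270°, θ1=0°, e=2

start: config: θ0=270°, θ1=90°, e=1
t=1 extend(1) ⇒ config: θ0=270°, θ1=90°, e=2
t=2 rotate(1, -90) ⇒ config: θ0=270°, θ1=0°, e=2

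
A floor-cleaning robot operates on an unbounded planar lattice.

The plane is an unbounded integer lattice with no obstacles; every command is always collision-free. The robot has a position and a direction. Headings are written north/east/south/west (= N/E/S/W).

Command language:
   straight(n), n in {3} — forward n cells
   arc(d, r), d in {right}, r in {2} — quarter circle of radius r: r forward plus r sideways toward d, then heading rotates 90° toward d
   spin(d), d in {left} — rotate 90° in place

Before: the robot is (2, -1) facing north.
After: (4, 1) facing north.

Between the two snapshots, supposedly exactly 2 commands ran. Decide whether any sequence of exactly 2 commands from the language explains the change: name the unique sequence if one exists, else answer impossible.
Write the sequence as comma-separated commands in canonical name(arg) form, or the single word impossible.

key: still facing N at the end — net rotation zero over 2 steps
begin: (2, -1) facing north
[1] after arc(right, 2): (4, 1) facing east
[2] after spin(left): (4, 1) facing north
no rival 2-sequence matches.

arc(right, 2), spin(left)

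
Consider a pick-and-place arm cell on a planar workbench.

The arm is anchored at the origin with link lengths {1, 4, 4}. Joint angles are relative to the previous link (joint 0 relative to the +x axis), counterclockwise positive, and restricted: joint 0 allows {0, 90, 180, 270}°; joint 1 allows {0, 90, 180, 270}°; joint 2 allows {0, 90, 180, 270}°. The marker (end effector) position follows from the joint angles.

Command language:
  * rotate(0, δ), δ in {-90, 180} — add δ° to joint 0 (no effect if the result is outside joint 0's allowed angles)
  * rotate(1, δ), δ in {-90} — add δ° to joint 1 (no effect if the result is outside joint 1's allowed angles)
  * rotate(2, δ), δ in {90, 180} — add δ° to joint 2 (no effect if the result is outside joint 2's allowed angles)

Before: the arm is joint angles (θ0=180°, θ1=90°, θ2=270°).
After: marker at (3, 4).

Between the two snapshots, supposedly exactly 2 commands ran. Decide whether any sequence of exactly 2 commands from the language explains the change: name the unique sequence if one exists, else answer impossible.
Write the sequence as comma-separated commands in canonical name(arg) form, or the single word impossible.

initial: joint angles (θ0=180°, θ1=90°, θ2=270°)
1. rotate(1, -90) → joint angles (θ0=180°, θ1=0°, θ2=270°)
2. rotate(1, -90) → joint angles (θ0=180°, θ1=270°, θ2=270°)
no other 2-command option fits: unique.

rotate(1, -90), rotate(1, -90)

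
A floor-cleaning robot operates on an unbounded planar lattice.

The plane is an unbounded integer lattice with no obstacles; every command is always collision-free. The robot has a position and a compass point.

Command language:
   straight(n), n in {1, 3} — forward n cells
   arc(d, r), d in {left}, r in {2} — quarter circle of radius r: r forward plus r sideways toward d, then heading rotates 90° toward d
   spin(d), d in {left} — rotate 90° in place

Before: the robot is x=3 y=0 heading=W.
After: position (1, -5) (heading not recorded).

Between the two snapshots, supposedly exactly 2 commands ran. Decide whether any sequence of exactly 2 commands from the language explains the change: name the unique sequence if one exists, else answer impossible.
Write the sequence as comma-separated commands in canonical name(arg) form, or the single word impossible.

arc(left, 2), straight(3)

key: running straight(3) before arc(left, 2) would end elsewhere — order is forced
t0: x=3 y=0 heading=W
step 1 (arc(left, 2)): x=1 y=-2 heading=S
step 2 (straight(3)): x=1 y=-5 heading=S
no other 2-command option fits: unique.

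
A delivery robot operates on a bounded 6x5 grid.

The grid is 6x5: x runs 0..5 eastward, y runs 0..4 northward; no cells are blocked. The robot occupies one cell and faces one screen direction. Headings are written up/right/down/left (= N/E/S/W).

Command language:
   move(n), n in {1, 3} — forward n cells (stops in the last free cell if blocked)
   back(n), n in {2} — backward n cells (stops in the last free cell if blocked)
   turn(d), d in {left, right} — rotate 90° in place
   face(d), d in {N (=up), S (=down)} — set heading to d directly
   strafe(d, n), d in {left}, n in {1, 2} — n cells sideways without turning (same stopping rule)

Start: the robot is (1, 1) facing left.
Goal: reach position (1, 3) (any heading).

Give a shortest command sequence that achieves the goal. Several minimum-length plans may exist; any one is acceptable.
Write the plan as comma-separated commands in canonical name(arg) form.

face(S), back(2)

begin: (1, 1) facing left
[1] after face(S): (1, 1) facing down
[2] after back(2): (1, 3) facing down
shorter routes all fall short; 2 is best.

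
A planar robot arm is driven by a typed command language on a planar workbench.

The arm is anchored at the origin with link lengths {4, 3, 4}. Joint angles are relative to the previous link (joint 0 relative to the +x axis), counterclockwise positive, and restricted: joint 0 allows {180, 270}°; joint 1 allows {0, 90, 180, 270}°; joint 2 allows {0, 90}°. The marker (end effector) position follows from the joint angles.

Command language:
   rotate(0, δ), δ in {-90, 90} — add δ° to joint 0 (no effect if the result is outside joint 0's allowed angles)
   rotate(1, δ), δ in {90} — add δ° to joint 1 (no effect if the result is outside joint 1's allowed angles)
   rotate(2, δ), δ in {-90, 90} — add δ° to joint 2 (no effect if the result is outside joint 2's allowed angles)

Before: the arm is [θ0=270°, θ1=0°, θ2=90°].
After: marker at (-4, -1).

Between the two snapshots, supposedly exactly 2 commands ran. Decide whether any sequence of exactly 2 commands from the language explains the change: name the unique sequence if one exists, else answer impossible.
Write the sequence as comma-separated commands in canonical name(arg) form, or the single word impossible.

begin: [θ0=270°, θ1=0°, θ2=90°]
t=1 rotate(1, 90) ⇒ [θ0=270°, θ1=90°, θ2=90°]
t=2 rotate(1, 90) ⇒ [θ0=270°, θ1=180°, θ2=90°]
all 25 alternatives checked — unique.

rotate(1, 90), rotate(1, 90)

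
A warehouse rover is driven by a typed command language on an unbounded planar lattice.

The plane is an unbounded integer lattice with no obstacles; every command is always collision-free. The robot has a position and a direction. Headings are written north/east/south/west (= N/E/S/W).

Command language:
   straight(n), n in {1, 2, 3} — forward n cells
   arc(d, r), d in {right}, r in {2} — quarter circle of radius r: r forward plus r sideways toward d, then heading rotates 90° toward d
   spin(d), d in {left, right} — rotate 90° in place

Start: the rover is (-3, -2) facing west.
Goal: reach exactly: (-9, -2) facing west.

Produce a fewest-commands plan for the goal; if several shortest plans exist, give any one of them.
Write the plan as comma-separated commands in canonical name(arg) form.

straight(3), straight(3)

begin: (-3, -2) facing west
1. straight(3) → (-6, -2) facing west
2. straight(3) → (-9, -2) facing west
no 1-step plan works, so 2 is optimal.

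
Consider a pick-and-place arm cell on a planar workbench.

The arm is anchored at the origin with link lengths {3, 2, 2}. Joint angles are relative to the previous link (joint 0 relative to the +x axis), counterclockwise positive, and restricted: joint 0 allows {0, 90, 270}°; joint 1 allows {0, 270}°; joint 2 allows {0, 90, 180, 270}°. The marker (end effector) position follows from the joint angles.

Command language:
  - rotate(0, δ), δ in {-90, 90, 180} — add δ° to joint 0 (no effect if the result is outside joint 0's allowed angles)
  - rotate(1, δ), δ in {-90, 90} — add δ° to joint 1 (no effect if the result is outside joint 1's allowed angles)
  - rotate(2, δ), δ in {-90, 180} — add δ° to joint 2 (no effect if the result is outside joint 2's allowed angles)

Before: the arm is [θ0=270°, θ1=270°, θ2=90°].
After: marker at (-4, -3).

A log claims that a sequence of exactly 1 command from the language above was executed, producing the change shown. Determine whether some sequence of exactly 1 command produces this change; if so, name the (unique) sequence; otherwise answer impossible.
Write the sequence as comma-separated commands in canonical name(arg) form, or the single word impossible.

initial: [θ0=270°, θ1=270°, θ2=90°]
step 1 (rotate(2, -90)): [θ0=270°, θ1=270°, θ2=0°]
no rival 1-sequence matches.

rotate(2, -90)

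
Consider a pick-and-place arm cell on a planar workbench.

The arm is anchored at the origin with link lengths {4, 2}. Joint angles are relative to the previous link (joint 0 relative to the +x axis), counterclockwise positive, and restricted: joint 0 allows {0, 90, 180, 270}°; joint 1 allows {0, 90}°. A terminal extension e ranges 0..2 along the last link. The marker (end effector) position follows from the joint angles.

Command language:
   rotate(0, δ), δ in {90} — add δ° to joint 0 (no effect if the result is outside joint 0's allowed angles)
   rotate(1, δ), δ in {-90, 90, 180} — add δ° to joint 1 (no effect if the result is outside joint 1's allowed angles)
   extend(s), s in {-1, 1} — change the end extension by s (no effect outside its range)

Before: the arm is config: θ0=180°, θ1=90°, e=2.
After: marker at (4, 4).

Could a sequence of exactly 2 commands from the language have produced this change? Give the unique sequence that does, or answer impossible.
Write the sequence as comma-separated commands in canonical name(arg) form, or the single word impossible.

rotate(0, 90), rotate(0, 90)

initial: config: θ0=180°, θ1=90°, e=2
step 1 (rotate(0, 90)): config: θ0=270°, θ1=90°, e=2
step 2 (rotate(0, 90)): config: θ0=0°, θ1=90°, e=2
no rival 2-sequence matches.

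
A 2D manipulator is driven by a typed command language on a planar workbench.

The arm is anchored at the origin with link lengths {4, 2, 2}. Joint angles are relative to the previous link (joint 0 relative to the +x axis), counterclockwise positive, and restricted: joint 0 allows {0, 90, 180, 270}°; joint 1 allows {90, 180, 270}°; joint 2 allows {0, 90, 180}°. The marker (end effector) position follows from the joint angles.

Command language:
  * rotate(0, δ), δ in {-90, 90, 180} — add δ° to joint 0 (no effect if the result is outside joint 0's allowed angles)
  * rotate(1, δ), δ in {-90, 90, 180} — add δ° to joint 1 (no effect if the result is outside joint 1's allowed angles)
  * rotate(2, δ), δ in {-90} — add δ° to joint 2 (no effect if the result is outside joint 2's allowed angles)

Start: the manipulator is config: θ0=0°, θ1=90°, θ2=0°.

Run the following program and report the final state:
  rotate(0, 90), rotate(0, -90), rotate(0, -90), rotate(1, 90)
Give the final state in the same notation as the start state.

config: θ0=270°, θ1=180°, θ2=0°

start: config: θ0=0°, θ1=90°, θ2=0°
[1] after rotate(0, 90): config: θ0=90°, θ1=90°, θ2=0°
[2] after rotate(0, -90): config: θ0=0°, θ1=90°, θ2=0°
[3] after rotate(0, -90): config: θ0=270°, θ1=90°, θ2=0°
[4] after rotate(1, 90): config: θ0=270°, θ1=180°, θ2=0°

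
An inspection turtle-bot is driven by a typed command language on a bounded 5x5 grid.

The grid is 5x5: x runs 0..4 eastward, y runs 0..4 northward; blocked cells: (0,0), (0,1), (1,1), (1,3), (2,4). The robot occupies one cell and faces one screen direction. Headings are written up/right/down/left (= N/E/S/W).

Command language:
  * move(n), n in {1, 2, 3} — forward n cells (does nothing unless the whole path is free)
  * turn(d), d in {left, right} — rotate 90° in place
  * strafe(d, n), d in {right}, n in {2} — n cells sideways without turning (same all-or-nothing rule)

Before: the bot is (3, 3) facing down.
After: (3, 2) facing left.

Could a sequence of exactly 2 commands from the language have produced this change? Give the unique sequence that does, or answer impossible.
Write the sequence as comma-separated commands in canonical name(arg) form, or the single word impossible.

move(1), turn(right)

key: position moved to (3,2) AND the heading swung to W — translation plus rotation needed
from: (3, 3) facing down
[1] after move(1): (3, 2) facing down
[2] after turn(right): (3, 2) facing left
no other 2-command option fits: unique.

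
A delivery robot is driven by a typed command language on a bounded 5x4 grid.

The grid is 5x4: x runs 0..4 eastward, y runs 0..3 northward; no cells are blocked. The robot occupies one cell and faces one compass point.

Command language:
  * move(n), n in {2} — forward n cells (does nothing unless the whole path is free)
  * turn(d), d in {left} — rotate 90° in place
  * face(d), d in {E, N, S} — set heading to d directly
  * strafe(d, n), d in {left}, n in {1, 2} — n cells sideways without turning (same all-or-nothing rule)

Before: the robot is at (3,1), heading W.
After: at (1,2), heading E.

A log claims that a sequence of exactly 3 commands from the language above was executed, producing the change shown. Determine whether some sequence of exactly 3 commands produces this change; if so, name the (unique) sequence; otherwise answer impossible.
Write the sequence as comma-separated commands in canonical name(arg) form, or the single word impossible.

key: cell and facing (now E) both changed — the 3 commands mix motion and turning
from: at (3,1), heading W
[1] after move(2): at (1,1), heading W
[2] after face(E): at (1,1), heading E
[3] after strafe(left, 1): at (1,2), heading E
no rival 3-sequence matches.

move(2), face(E), strafe(left, 1)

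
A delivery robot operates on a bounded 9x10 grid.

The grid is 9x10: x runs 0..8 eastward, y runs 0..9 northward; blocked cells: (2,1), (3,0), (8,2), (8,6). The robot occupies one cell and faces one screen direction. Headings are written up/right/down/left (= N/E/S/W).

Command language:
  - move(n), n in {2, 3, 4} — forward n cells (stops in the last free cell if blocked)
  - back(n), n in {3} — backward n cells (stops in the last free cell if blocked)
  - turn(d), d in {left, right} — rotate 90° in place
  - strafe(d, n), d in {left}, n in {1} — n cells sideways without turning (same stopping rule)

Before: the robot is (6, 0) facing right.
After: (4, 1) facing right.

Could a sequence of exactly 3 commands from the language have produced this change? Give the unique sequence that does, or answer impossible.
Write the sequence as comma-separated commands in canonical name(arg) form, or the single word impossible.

back(3), back(3), strafe(left, 1)

key: the first back(3) is stopped early by the blocked cell at (3,0)
from: (6, 0) facing right
step 1 (back(3)): (4, 0) facing right
step 2 (back(3)): (4, 0) facing right
step 3 (strafe(left, 1)): (4, 1) facing right
all 343 alternatives checked — unique.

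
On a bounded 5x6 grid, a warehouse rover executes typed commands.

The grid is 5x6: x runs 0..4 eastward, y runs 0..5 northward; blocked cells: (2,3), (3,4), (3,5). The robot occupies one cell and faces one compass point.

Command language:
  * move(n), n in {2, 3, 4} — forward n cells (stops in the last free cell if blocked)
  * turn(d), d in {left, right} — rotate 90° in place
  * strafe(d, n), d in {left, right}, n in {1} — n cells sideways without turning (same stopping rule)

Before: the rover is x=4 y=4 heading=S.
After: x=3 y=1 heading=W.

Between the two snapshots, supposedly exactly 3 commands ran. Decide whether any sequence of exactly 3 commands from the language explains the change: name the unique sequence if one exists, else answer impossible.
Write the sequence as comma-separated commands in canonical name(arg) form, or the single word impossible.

key: cell and facing (now W) both changed — the 3 commands mix motion and turning
begin: x=4 y=4 heading=S
t=1 move(3) ⇒ x=4 y=1 heading=S
t=2 strafe(right, 1) ⇒ x=3 y=1 heading=S
t=3 turn(right) ⇒ x=3 y=1 heading=W
uniquely the one of 343 3-step routes that fits.

move(3), strafe(right, 1), turn(right)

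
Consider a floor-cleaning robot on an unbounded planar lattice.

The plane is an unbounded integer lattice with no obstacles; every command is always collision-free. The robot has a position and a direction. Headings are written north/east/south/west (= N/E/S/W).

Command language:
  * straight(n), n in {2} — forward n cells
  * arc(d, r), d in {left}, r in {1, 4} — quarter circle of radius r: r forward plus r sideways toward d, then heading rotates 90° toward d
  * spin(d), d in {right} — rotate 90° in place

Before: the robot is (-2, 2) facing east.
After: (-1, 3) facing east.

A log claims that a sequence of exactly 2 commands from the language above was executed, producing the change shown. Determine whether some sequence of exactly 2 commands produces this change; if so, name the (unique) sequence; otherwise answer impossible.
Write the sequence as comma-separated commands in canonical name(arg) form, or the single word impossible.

key: order matters: swapping arc(left, 1) and spin(right) lands elsewhere
begin: (-2, 2) facing east
step 1 (arc(left, 1)): (-1, 3) facing north
step 2 (spin(right)): (-1, 3) facing east
no other 2-command option fits: unique.

arc(left, 1), spin(right)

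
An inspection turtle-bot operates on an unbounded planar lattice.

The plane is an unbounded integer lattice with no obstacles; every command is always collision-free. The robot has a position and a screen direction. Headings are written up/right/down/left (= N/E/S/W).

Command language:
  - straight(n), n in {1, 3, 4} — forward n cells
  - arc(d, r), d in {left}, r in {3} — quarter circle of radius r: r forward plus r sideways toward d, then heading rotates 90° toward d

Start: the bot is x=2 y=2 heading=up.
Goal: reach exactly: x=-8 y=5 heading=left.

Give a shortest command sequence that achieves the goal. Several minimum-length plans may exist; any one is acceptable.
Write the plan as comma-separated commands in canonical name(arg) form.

from: x=2 y=2 heading=up
[1] after arc(left, 3): x=-1 y=5 heading=left
[2] after straight(3): x=-4 y=5 heading=left
[3] after straight(4): x=-8 y=5 heading=left
shorter routes all fall short; 3 is best.

arc(left, 3), straight(3), straight(4)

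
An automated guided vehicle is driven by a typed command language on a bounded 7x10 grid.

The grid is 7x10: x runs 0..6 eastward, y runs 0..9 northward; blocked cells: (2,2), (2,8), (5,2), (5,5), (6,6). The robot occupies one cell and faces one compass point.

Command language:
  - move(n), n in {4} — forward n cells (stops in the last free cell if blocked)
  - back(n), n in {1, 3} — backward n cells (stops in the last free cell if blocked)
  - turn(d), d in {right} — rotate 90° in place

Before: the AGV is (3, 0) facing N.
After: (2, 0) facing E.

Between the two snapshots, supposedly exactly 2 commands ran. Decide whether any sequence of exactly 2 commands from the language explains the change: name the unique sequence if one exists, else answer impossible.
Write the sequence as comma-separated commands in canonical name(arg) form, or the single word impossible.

key: position moved to (2,0) AND the heading swung to E — translation plus rotation needed
start: (3, 0) facing N
1. turn(right) → (3, 0) facing E
2. back(1) → (2, 0) facing E
all 16 alternatives checked — unique.

turn(right), back(1)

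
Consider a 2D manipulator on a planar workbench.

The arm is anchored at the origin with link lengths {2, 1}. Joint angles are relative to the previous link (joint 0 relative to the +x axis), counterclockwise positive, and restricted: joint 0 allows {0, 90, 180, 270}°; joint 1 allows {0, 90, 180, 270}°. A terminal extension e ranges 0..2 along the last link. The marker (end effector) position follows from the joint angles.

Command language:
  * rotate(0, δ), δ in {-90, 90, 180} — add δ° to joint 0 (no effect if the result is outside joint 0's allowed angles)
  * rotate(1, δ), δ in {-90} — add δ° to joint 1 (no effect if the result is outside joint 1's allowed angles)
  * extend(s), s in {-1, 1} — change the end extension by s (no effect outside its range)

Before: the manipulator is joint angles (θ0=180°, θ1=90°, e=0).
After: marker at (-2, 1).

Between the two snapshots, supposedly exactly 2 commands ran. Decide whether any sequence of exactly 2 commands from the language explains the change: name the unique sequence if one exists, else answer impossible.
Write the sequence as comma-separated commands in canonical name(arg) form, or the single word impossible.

rotate(1, -90), rotate(1, -90)

start: joint angles (θ0=180°, θ1=90°, e=0)
step 1 (rotate(1, -90)): joint angles (θ0=180°, θ1=0°, e=0)
step 2 (rotate(1, -90)): joint angles (θ0=180°, θ1=270°, e=0)
all 36 alternatives checked — unique.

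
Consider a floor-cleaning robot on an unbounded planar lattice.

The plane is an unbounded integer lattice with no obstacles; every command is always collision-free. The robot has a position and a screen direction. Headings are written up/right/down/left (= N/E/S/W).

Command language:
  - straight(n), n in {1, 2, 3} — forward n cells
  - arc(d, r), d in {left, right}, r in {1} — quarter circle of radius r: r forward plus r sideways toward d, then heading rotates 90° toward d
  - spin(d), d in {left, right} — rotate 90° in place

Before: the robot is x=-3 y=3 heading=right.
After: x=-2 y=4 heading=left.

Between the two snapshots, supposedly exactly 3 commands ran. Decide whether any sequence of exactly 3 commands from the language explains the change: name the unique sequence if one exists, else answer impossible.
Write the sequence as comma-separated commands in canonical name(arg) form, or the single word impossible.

key: cell and facing (now W) both changed — the 3 commands mix motion and turning
initial: x=-3 y=3 heading=right
step 1 (straight(2)): x=-1 y=3 heading=right
step 2 (spin(left)): x=-1 y=3 heading=up
step 3 (arc(left, 1)): x=-2 y=4 heading=left
all 343 alternatives checked — unique.

straight(2), spin(left), arc(left, 1)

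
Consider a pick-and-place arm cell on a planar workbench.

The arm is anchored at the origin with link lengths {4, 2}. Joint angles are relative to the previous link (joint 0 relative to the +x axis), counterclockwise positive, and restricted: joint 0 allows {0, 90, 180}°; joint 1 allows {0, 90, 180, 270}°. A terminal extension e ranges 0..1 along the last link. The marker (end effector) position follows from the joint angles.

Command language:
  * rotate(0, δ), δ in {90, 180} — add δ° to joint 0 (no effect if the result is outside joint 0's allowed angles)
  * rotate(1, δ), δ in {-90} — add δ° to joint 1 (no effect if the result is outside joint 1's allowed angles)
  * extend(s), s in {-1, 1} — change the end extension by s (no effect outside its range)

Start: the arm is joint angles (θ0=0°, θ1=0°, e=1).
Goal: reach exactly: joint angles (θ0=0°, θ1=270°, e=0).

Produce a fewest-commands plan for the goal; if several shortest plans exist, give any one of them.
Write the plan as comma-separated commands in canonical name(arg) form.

extend(-1), rotate(1, -90)

t0: joint angles (θ0=0°, θ1=0°, e=1)
[1] after extend(-1): joint angles (θ0=0°, θ1=0°, e=0)
[2] after rotate(1, -90): joint angles (θ0=0°, θ1=270°, e=0)
no 1-step plan works, so 2 is optimal.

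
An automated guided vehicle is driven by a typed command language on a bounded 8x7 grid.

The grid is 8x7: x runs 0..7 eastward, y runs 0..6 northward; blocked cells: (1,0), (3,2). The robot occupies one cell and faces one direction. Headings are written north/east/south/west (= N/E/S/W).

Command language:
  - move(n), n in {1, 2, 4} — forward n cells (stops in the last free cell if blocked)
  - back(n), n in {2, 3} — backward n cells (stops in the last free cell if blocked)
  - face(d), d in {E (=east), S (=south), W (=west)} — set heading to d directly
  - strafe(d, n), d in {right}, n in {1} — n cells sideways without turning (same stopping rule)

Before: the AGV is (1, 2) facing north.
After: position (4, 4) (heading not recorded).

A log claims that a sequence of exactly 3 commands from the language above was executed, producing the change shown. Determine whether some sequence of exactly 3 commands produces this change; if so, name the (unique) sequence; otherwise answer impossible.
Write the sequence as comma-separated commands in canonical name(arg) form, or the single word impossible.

key: order matters: swapping move(2) and back(3) lands elsewhere
initial: (1, 2) facing north
step 1 (move(2)): (1, 4) facing north
step 2 (face(W)): (1, 4) facing west
step 3 (back(3)): (4, 4) facing west
all 729 alternatives checked — unique.

move(2), face(W), back(3)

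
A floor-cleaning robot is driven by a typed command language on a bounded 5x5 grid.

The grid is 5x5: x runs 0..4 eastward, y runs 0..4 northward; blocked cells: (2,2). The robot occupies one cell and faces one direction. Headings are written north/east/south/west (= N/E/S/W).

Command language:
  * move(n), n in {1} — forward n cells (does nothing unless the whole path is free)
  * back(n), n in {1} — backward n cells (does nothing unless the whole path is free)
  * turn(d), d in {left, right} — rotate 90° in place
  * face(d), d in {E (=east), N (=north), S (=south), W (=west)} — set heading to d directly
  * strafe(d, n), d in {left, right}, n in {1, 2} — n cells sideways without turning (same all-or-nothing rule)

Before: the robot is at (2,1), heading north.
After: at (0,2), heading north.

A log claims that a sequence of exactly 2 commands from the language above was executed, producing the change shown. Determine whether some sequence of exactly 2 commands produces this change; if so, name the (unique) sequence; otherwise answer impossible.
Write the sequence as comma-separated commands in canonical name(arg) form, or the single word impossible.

key: still facing N at the end — nothing in the sequence rotates
from: at (2,1), heading north
[1] after strafe(left, 2): at (0,1), heading north
[2] after move(1): at (0,2), heading north
no rival 2-sequence matches.

strafe(left, 2), move(1)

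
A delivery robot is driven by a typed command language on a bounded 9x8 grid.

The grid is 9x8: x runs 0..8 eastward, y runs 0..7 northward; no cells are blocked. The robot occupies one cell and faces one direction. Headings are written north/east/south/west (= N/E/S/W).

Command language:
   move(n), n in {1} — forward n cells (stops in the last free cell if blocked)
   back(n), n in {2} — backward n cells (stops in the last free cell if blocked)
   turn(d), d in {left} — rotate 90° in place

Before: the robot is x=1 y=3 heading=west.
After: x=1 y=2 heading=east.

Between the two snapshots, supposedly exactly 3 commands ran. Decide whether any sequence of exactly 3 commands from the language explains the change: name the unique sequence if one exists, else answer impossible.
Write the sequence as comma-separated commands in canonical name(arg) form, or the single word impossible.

key: position moved to (1,2) AND the heading swung to E — translation plus rotation needed
begin: x=1 y=3 heading=west
1. turn(left) → x=1 y=3 heading=south
2. move(1) → x=1 y=2 heading=south
3. turn(left) → x=1 y=2 heading=east
uniquely the one of 27 3-step routes that fits.

turn(left), move(1), turn(left)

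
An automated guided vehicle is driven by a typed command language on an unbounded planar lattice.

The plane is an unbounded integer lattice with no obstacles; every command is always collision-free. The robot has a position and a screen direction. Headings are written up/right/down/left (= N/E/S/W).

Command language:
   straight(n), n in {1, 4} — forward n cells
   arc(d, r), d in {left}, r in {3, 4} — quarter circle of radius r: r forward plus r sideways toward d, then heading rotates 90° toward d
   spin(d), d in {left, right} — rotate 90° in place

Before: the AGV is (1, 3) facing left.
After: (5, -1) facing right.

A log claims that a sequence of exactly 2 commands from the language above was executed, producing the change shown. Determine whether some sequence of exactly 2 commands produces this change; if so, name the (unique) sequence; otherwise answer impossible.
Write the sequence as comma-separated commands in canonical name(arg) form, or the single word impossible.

key: running arc(left, 4) before spin(left) would end elsewhere — order is forced
begin: (1, 3) facing left
1. spin(left) → (1, 3) facing down
2. arc(left, 4) → (5, -1) facing right
uniquely the one of 36 2-step routes that fits.

spin(left), arc(left, 4)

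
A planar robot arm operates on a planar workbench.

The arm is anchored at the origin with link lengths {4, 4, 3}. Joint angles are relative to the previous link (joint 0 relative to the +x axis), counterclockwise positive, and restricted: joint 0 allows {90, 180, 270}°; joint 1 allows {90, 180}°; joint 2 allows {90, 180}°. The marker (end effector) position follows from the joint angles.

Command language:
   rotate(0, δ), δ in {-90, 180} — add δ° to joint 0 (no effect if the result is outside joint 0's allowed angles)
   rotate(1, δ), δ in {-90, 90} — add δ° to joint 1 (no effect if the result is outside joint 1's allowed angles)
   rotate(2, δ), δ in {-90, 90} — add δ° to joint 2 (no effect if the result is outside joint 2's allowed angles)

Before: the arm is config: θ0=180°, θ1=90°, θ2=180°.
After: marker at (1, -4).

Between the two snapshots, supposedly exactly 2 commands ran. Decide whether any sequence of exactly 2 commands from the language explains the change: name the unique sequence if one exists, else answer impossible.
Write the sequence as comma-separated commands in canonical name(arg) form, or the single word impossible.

key: running rotate(0, 180) before rotate(0, -90) would end elsewhere — order is forced
initial: config: θ0=180°, θ1=90°, θ2=180°
t=1 rotate(0, -90) ⇒ config: θ0=90°, θ1=90°, θ2=180°
t=2 rotate(0, 180) ⇒ config: θ0=270°, θ1=90°, θ2=180°
no rival 2-sequence matches.

rotate(0, -90), rotate(0, 180)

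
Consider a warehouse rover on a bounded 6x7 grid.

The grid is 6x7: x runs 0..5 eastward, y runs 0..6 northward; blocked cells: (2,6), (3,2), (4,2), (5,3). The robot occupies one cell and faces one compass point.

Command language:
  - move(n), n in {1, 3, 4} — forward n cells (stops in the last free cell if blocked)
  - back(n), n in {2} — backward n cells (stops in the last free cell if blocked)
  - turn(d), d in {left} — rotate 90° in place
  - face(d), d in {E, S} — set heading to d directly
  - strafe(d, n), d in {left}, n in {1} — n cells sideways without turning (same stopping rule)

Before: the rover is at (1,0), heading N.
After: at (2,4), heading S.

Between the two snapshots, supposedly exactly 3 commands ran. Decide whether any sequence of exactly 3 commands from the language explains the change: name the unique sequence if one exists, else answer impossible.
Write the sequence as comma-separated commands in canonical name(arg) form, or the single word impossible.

move(4), face(S), strafe(left, 1)

key: running strafe(left, 1) before move(4) would end elsewhere — order is forced
t0: at (1,0), heading N
1. move(4) → at (1,4), heading N
2. face(S) → at (1,4), heading S
3. strafe(left, 1) → at (2,4), heading S
all 512 alternatives checked — unique.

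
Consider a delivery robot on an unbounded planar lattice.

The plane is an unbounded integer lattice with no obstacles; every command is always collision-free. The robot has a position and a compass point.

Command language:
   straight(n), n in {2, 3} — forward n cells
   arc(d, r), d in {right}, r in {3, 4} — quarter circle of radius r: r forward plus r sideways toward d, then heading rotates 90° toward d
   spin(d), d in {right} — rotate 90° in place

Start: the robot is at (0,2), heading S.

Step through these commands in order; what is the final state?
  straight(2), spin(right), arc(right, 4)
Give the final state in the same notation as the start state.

at (-4,4), heading N

begin: at (0,2), heading S
[1] after straight(2): at (0,0), heading S
[2] after spin(right): at (0,0), heading W
[3] after arc(right, 4): at (-4,4), heading N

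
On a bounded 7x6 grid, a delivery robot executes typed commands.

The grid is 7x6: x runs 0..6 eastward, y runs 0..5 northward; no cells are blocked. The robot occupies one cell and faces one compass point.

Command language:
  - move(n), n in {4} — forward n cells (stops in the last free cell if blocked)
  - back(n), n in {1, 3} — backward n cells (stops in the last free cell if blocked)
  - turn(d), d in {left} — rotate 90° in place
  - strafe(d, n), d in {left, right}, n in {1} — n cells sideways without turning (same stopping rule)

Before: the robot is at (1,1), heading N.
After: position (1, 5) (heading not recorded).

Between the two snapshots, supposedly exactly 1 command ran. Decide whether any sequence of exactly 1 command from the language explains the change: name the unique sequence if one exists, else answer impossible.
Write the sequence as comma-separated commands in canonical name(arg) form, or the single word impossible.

move(4)

begin: at (1,1), heading N
step 1 (move(4)): at (1,5), heading N
uniquely the one of 6 1-step routes that fits.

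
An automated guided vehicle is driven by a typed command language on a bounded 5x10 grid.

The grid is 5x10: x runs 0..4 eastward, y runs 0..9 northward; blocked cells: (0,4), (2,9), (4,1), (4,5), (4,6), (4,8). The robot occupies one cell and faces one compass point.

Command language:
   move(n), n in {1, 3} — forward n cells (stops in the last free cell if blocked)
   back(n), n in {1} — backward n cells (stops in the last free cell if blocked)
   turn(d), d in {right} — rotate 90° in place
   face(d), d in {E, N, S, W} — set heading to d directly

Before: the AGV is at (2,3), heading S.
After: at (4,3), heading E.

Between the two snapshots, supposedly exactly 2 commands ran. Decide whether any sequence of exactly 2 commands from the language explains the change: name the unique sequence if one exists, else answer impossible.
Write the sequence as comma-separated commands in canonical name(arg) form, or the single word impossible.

key: position moved to (4,3) AND the heading swung to E — translation plus rotation needed
start: at (2,3), heading S
step 1 (face(E)): at (2,3), heading E
step 2 (move(3)): at (4,3), heading E
no other 2-command option fits: unique.

face(E), move(3)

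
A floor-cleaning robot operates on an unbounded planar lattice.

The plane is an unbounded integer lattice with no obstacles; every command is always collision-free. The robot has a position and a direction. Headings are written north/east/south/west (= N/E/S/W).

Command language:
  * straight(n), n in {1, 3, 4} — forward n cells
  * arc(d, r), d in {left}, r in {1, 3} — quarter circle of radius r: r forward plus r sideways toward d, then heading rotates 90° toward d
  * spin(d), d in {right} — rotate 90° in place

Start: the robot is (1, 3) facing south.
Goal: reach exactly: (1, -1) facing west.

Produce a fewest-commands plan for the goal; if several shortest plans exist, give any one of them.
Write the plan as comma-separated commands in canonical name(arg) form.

begin: (1, 3) facing south
[1] after straight(4): (1, -1) facing south
[2] after spin(right): (1, -1) facing west
nothing shorter than 2 reaches the goal.

straight(4), spin(right)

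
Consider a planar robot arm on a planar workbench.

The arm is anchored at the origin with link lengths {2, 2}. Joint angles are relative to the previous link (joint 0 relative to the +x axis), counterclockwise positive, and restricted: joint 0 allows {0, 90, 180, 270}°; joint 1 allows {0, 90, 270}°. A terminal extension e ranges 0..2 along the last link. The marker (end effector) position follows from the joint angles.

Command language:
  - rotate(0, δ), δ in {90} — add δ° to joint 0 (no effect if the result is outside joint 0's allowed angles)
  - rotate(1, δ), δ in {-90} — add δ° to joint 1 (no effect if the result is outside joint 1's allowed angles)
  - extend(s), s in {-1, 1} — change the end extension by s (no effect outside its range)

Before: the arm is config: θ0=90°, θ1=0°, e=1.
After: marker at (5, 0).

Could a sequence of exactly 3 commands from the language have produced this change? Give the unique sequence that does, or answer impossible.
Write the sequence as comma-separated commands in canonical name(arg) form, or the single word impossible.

rotate(0, 90), rotate(0, 90), rotate(0, 90)

initial: config: θ0=90°, θ1=0°, e=1
[1] after rotate(0, 90): config: θ0=180°, θ1=0°, e=1
[2] after rotate(0, 90): config: θ0=270°, θ1=0°, e=1
[3] after rotate(0, 90): config: θ0=0°, θ1=0°, e=1
all 64 alternatives checked — unique.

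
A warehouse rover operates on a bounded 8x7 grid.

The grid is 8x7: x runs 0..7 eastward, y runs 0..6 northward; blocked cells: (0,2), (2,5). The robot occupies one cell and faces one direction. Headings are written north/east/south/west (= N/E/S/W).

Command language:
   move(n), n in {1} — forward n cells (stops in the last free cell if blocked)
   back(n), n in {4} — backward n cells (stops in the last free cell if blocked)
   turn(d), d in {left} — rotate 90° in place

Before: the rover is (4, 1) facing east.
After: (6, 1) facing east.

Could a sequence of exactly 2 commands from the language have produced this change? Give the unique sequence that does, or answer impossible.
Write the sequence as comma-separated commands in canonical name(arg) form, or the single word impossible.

key: heading stays E — no command in the sequence turns
from: (4, 1) facing east
step 1 (move(1)): (5, 1) facing east
step 2 (move(1)): (6, 1) facing east
uniquely the one of 9 2-step routes that fits.

move(1), move(1)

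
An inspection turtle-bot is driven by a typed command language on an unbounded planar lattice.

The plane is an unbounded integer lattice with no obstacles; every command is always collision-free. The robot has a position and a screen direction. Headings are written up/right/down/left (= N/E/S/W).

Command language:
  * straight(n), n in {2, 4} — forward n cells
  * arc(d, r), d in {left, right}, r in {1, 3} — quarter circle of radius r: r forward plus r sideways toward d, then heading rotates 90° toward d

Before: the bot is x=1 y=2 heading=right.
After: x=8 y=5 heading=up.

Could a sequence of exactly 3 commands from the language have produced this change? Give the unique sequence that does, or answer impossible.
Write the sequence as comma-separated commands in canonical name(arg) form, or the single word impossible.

straight(2), straight(2), arc(left, 3)

key: position moved to (8,5) AND the heading swung to N — translation plus rotation needed
start: x=1 y=2 heading=right
t=1 straight(2) ⇒ x=3 y=2 heading=right
t=2 straight(2) ⇒ x=5 y=2 heading=right
t=3 arc(left, 3) ⇒ x=8 y=5 heading=up
no rival 3-sequence matches.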